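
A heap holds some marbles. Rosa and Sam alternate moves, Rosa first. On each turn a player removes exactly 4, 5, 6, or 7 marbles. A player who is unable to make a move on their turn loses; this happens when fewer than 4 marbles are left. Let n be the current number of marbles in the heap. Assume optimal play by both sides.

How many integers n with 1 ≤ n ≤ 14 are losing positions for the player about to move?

Classify positions by backward induction: terminal positions (no move available) are L. From any other position, the mover wins iff some move reaches an L.
n=0: no move → L
n=1: no move → L
n=2: no move → L
n=3: no move → L
n=4: →0(L), so W
n=5: →1(L), so W
n=6: →2(L), so W
n=7: →3(L), so W
n=8: →3(L), so W
n=9: →3(L), so W
n=10: →3(L), so W
n=11: →7(W), 6(W), 5(W), 4(W) — all W, so L
n=12: →8(W), 7(W), 6(W), 5(W) — all W, so L
n=13: →9(W), 8(W), 7(W), 6(W) — all W, so L
n=14: →10(W), 9(W), 8(W), 7(W) — all W, so L
L entries with 1 ≤ n ≤ 14 (n=0 is outside the asked range and is not counted): n = 1, 2, 3, 11, 12, 13, 14; that makes 7.

7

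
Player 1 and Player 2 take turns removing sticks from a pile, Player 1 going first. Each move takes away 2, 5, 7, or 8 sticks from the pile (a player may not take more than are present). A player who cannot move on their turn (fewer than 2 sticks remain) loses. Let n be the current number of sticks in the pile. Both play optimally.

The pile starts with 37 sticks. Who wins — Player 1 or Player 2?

Classify positions by backward induction: terminal positions (no move available) are L. From any other position, the mover wins iff some move reaches an L.
n=0: no move → L
n=1: no move → L
n=2: can move to 0, which is L ⇒ W
n=3: can move to 1, which is L ⇒ W
n=4: the only move is to 2(W), a W ⇒ L
n=5: can move to 0, which is L ⇒ W
n=6: can move to 4, which is L ⇒ W
n=7: can move to 0, which is L ⇒ W
n=8: can move to 1, which is L ⇒ W
n=9: can move to 4, which is L ⇒ W
n=10: moves to 8(W), 5(W), 3(W), 2(W); every one is W ⇒ L
n=11: can move to 4, which is L ⇒ W
n=12: can move to 10, which is L ⇒ W
n=13: moves to 11(W), 8(W), 6(W), 5(W); every one is W ⇒ L
n=14: moves to 12(W), 9(W), 7(W), 6(W); every one is W ⇒ L
n=15: can move to 13, which is L ⇒ W
n=16: can move to 14, which is L ⇒ W
n=17: can move to 10, which is L ⇒ W
n=18: can move to 13, which is L ⇒ W
n=19: can move to 14, which is L ⇒ W
n=20: can move to 13, which is L ⇒ W
n=21: can move to 14, which is L ⇒ W
n=22: can move to 14, which is L ⇒ W
n=23: moves to 21(W), 18(W), 16(W), 15(W); every one is W ⇒ L
n=24: moves to 22(W), 19(W), 17(W), 16(W); every one is W ⇒ L
n=25: can move to 23, which is L ⇒ W
n=26: can move to 24, which is L ⇒ W
n=27: moves to 25(W), 22(W), 20(W), 19(W); every one is W ⇒ L
n=28: can move to 23, which is L ⇒ W
n=29: can move to 27, which is L ⇒ W
n=30: can move to 23, which is L ⇒ W
n=31: can move to 24, which is L ⇒ W
n=32: can move to 27, which is L ⇒ W
n=33: moves to 31(W), 28(W), 26(W), 25(W); every one is W ⇒ L
n=34: can move to 27, which is L ⇒ W
n=35: can move to 33, which is L ⇒ W
n=36: moves to 34(W), 31(W), 29(W), 28(W); every one is W ⇒ L
n=37: moves to 35(W), 32(W), 30(W), 29(W); every one is W ⇒ L
The starting position 37 is L: whatever Player 1 does, the opponent receives a W position.

Player 2 wins.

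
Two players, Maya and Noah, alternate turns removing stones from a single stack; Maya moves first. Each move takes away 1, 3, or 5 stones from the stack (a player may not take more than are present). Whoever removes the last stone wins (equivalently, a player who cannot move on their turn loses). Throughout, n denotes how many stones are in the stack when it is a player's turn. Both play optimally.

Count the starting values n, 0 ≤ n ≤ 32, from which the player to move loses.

Classify positions by backward induction: terminal positions (no move available) are L. From any other position, the mover wins iff some move reaches an L.
n=0: no move → L
n=1: reaches L-position 0 → W
n=2: only reaches 1(W), which is W → L
n=3: reaches L-position 2 → W
n=4: only reaches 3(W), 1(W), all W → L
n=5: reaches L-position 4 → W
n=6: only reaches 5(W), 3(W), 1(W), all W → L
n=7: reaches L-position 6 → W
n=8: only reaches 7(W), 5(W), 3(W), all W → L
n=9: reaches L-position 8 → W
n=10: only reaches 9(W), 7(W), 5(W), all W → L
n=11: reaches L-position 10 → W
n=12: only reaches 11(W), 9(W), 7(W), all W → L
n=13: reaches L-position 12 → W
n=14: only reaches 13(W), 11(W), 9(W), all W → L
n=15: reaches L-position 14 → W
n=16: only reaches 15(W), 13(W), 11(W), all W → L
n=17: reaches L-position 16 → W
n=18: only reaches 17(W), 15(W), 13(W), all W → L
n=19: reaches L-position 18 → W
n=20: only reaches 19(W), 17(W), 15(W), all W → L
n=21: reaches L-position 20 → W
n=22: only reaches 21(W), 19(W), 17(W), all W → L
n=23: reaches L-position 22 → W
n=24: only reaches 23(W), 21(W), 19(W), all W → L
n=25: reaches L-position 24 → W
n=26: only reaches 25(W), 23(W), 21(W), all W → L
n=27: reaches L-position 26 → W
n=28: only reaches 27(W), 25(W), 23(W), all W → L
n=29: reaches L-position 28 → W
n=30: only reaches 29(W), 27(W), 25(W), all W → L
n=31: reaches L-position 30 → W
n=32: only reaches 31(W), 29(W), 27(W), all W → L
L entries with 0 ≤ n ≤ 32: n = 0, 2, 4, 6, 8, 10, 12, 14, 16, 18, 20, 22, 24, 26, 28, 30, 32; that makes 17.

17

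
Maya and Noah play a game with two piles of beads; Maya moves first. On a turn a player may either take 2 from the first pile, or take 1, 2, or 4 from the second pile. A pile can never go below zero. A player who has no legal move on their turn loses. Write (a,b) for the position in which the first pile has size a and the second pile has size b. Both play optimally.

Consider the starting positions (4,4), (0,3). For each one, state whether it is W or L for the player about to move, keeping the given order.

Build the W/L table. Terminal = L. A non-terminal position is W if it has a move to some L; otherwise it is L.
No move ever increases a pile, so every position that can arise here has a ≤ 4 and b ≤ 4; it is enough to label the cells with 0 ≤ a ≤ 4 and 0 ≤ b ≤ 4.
Every move lowers a or b (never raises either), so fill the grid row by row in increasing a, and left to right within a row: each cell's successors are then already labelled.
      b=0  b=1  b=2  b=3  b=4
a=0:    L    W    W    L    W
a=1:    L    W    W    L    W
a=2:    W    L    W    W    L
a=3:    W    L    W    W    L
a=4:    L    W    W    L    W
Cells with no legal move (terminal, hence L): (0,0), (1,0).
The remaining L cells, each justified by listing all of its moves:
(0,3): moves to (0,2)(W), (0,1)(W); every one is W ⇒ L
(1,3): moves to (1,2)(W), (1,1)(W); every one is W ⇒ L
(2,1): moves to (0,1)(W), (2,0)(W); every one is W ⇒ L
(2,4): moves to (0,4)(W), (2,3)(W), (2,2)(W), (2,0)(W); every one is W ⇒ L
(3,1): moves to (1,1)(W), (3,0)(W); every one is W ⇒ L
(3,4): moves to (1,4)(W), (3,3)(W), (3,2)(W), (3,0)(W); every one is W ⇒ L
(4,0): the only move is to (2,0)(W), a W ⇒ L
(4,3): moves to (2,3)(W), (4,2)(W), (4,1)(W); every one is W ⇒ L
Every other cell has at least one move into one of the L cells above, so it is W.
(4,4): the move to (2,4) reaches an L cell, so W
(0,3): one of the L cells justified above, so L

(4,4): W, (0,3): L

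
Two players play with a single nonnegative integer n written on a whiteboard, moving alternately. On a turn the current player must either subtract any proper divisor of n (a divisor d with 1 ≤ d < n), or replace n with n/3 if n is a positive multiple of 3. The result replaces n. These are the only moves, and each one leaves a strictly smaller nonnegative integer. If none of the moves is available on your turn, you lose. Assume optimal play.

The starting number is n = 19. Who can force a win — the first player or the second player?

The second player wins.

Use the standard recursion: the mover loses at a terminal position; elsewhere, the mover wins exactly when some move hands the opponent an L position.
n=0: no move → L
n=1: no move → L
n=2: →1(L), so W
n=3: →1(L), so W
n=4: →2(W), 3(W) — all W, so L
n=5: →4(L), so W
n=6: →4(L), so W
n=7: →6(W) only, which is W, so L
n=8: →4(L), so W
n=9: →3(W), 6(W), 8(W) — all W, so L
n=10: →9(L), so W
n=11: →10(W) only, which is W, so L
n=12: →4(L), so W
n=13: →12(W) only, which is W, so L
n=14: →7(L), so W
n=15: →5(W), 10(W), 12(W), 14(W) — all W, so L
n=16: →15(L), so W
n=17: →16(W) only, which is W, so L
n=18: →9(L), so W
n=19: →18(W) only, which is W, so L
The starting position 19 is L: whatever the player to move does, the opponent receives a W position.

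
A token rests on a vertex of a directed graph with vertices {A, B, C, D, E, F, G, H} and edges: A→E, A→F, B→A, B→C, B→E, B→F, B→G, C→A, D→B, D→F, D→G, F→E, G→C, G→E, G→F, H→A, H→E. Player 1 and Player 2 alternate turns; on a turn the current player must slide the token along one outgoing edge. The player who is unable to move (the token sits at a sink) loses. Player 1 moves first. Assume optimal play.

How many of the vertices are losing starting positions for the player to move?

Compute win/loss labels from the base case upward. A position with no move is L. Any other position is W if it can reach an L in one move, else L.
Every edge goes from a vertex to one that appears earlier in the order E, F, A, C, G, H, B, D, so processing vertices in that order labels each vertex after all of its successors.
E: no outgoing edge → L
F: can move to E, which is L ⇒ W
A: can move to E, which is L ⇒ W
C: the only move is to A(W), a W ⇒ L
G: can move to C, which is L ⇒ W
H: can move to E, which is L ⇒ W
B: can move to C, which is L ⇒ W
D: moves to B(W), G(W), F(W); every one is W ⇒ L
The L vertices are C, D, E; that is 3 in all.

3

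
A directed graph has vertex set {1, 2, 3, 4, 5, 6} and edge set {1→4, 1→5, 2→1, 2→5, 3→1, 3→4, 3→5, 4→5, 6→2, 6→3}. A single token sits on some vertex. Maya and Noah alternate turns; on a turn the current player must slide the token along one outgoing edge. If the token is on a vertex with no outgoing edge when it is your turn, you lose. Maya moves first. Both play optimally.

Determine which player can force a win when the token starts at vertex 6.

Label each position W (a win for the player to move) or L (a loss). A position with no legal move is L; any other position is W exactly when some move reaches an L, and L when every move reaches a W.
Every edge goes from a vertex to one that appears earlier in the order 5, 4, 1, 2, 3, 6, so processing vertices in that order labels each vertex after all of its successors.
5: no outgoing edge → L
4: W (go to 5, an L position)
1: W (go to 5, an L position)
2: W (go to 5, an L position)
3: W (go to 5, an L position)
6: L (options 3(W), 2(W) are all W)
Every move from 6 reaches a W position, so the mover loses.

Noah wins.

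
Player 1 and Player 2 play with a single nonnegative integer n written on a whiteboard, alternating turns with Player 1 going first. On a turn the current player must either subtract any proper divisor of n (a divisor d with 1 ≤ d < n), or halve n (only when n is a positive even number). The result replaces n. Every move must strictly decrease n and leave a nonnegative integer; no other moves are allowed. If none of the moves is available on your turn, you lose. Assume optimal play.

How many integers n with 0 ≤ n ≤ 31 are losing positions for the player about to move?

Work bottom-up. With no move the player to move loses. Otherwise the position is W if at least one move leads to an L position for the opponent, and L if every move leads to a W.
n=0: no move → L
n=1: no move → L
n=2: W (go to 1, an L position)
n=3: L (sole option 2(W) is W)
n=4: W (go to 3, an L position)
n=5: L (sole option 4(W) is W)
n=6: W (go to 3, an L position)
n=7: L (sole option 6(W) is W)
n=8: W (go to 7, an L position)
n=9: L (options 6(W), 8(W) are all W)
n=10: W (go to 5, an L position)
n=11: L (sole option 10(W) is W)
n=12: W (go to 9, an L position)
n=13: L (sole option 12(W) is W)
n=14: W (go to 7, an L position)
n=15: L (options 10(W), 12(W), 14(W) are all W)
n=16: W (go to 15, an L position)
n=17: L (sole option 16(W) is W)
n=18: W (go to 9, an L position)
n=19: L (sole option 18(W) is W)
n=20: W (go to 15, an L position)
n=21: L (options 14(W), 18(W), 20(W) are all W)
n=22: W (go to 11, an L position)
n=23: L (sole option 22(W) is W)
n=24: W (go to 21, an L position)
n=25: L (options 20(W), 24(W) are all W)
n=26: W (go to 13, an L position)
n=27: L (options 18(W), 24(W), 26(W) are all W)
n=28: W (go to 21, an L position)
n=29: L (sole option 28(W) is W)
n=30: W (go to 15, an L position)
n=31: L (sole option 30(W) is W)
L entries with 0 ≤ n ≤ 31: n = 0, 1, 3, 5, 7, 9, 11, 13, 15, 17, 19, 21, 23, 25, 27, 29, 31; that makes 17.

17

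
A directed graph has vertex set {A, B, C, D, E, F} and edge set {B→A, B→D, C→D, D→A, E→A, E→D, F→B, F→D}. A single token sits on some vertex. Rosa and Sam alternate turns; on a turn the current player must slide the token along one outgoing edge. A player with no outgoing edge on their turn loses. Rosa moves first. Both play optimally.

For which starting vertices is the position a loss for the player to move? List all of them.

Compute win/loss labels from the base case upward. A position with no move is L. Any other position is W if it can reach an L in one move, else L.
Every edge goes from a vertex to one that appears earlier in the order A, D, B, F, E, C, so processing vertices in that order labels each vertex after all of its successors.
A: no outgoing edge → L
D: reaches L-position A → W
B: reaches L-position A → W
F: only reaches B(W), D(W), all W → L
E: reaches L-position A → W
C: only reaches D(W), which is W → L
The losing starting vertices are exactly the entries labelled L in this table (3 of them).

A, C, F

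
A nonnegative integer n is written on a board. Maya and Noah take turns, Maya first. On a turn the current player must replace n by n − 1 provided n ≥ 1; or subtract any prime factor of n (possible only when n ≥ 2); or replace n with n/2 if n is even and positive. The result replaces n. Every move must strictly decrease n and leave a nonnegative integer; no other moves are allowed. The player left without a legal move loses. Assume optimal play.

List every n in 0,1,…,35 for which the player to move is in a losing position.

Label each position W (a win for the player to move) or L (a loss). A position with no legal move is L; any other position is W exactly when some move reaches an L, and L when every move reaches a W.
n=0: no move → L
n=1: →0(L), so W
n=2: →0(L), so W
n=3: →0(L), so W
n=4: →2(W), 3(W) — all W, so L
n=5: →0(L), so W
n=6: →4(L), so W
n=7: →0(L), so W
n=8: →4(L), so W
n=9: →6(W), 8(W) — all W, so L
n=10: →9(L), so W
n=11: →0(L), so W
n=12: →9(L), so W
n=13: →0(L), so W
n=14: →7(W), 12(W), 13(W) — all W, so L
n=15: →14(L), so W
n=16: →14(L), so W
n=17: →0(L), so W
n=18: →9(L), so W
n=19: →0(L), so W
n=20: →10(W), 15(W), 18(W), 19(W) — all W, so L
n=21: →14(L), so W
n=22: →20(L), so W
n=23: →0(L), so W
n=24: →12(W), 21(W), 22(W), 23(W) — all W, so L
n=25: →20(L), so W
n=26: →24(L), so W
n=27: →24(L), so W
n=28: →14(L), so W
n=29: →0(L), so W
n=30: →15(W), 25(W), 27(W), 28(W), 29(W) — all W, so L
n=31: →0(L), so W
n=32: →30(L), so W
n=33: →30(L), so W
n=34: →17(W), 32(W), 33(W) — all W, so L
n=35: →30(L), so W
The losing starting values of n are exactly the entries labelled L in this table (8 of them).

0, 4, 9, 14, 20, 24, 30, 34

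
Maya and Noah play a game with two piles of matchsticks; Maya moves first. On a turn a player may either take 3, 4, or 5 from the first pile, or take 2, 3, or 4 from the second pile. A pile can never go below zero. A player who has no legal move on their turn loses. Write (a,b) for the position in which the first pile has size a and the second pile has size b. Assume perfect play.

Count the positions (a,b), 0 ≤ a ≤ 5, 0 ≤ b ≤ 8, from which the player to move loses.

21

Label each position W (a win for the player to move) or L (a loss). A position with no legal move is L; any other position is W exactly when some move reaches an L, and L when every move reaches a W.
Every move lowers a or b (never raises either), so fill the grid row by row in increasing a, and left to right within a row: each cell's successors are then already labelled.
      b=0  b=1  b=2  b=3  b=4  b=5  b=6  b=7  b=8
a=0:    L    L    W    W    W    W    L    L    W
a=1:    L    L    W    W    W    W    L    L    W
a=2:    L    L    W    W    W    W    L    L    W
a=3:    W    W    L    L    W    W    W    W    L
a=4:    W    W    L    L    W    W    W    W    L
a=5:    W    W    L    L    W    W    W    W    L
Cells with no legal move (terminal, hence L): (0,0), (0,1), (1,0), (1,1), (2,0), (2,1).
The remaining L cells, each justified by listing all of its moves:
(0,6): only reaches (0,4)(W), (0,3)(W), (0,2)(W), all W → L
(0,7): only reaches (0,5)(W), (0,4)(W), (0,3)(W), all W → L
(1,6): only reaches (1,4)(W), (1,3)(W), (1,2)(W), all W → L
(1,7): only reaches (1,5)(W), (1,4)(W), (1,3)(W), all W → L
(2,6): only reaches (2,4)(W), (2,3)(W), (2,2)(W), all W → L
(2,7): only reaches (2,5)(W), (2,4)(W), (2,3)(W), all W → L
(3,2): only reaches (0,2)(W), (3,0)(W), all W → L
(3,3): only reaches (0,3)(W), (3,1)(W), (3,0)(W), all W → L
(3,8): only reaches (0,8)(W), (3,6)(W), (3,5)(W), (3,4)(W), all W → L
(4,2): only reaches (1,2)(W), (0,2)(W), (4,0)(W), all W → L
(4,3): only reaches (1,3)(W), (0,3)(W), (4,1)(W), (4,0)(W), all W → L
(4,8): only reaches (1,8)(W), (0,8)(W), (4,6)(W), (4,5)(W), (4,4)(W), all W → L
(5,2): only reaches (2,2)(W), (1,2)(W), (0,2)(W), (5,0)(W), all W → L
(5,3): only reaches (2,3)(W), (1,3)(W), (0,3)(W), (5,1)(W), (5,0)(W), all W → L
(5,8): only reaches (2,8)(W), (1,8)(W), (0,8)(W), (5,6)(W), (5,5)(W), (5,4)(W), all W → L
Every other cell has at least one move into one of the L cells above, so it is W.
L cells per row: a=0: 4, a=1: 4, a=2: 4, a=3: 3, a=4: 3, a=5: 3; total 21.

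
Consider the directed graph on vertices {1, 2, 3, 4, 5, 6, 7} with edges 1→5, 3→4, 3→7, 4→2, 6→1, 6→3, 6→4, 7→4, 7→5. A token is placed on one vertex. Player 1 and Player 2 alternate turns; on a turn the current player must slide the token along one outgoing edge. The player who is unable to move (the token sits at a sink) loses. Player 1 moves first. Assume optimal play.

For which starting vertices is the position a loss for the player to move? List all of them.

Label each position W (a win for the player to move) or L (a loss). A position with no legal move is L; any other position is W exactly when some move reaches an L, and L when every move reaches a W.
Every edge goes from a vertex to one that appears earlier in the order 2, 5, 4, 1, 7, 3, 6, so processing vertices in that order labels each vertex after all of its successors.
2: no outgoing edge → L
5: no outgoing edge → L
4: can move to 2, which is L ⇒ W
1: can move to 5, which is L ⇒ W
7: can move to 5, which is L ⇒ W
3: moves to 7(W), 4(W); every one is W ⇒ L
6: can move to 3, which is L ⇒ W
Reading off the rows marked L gives the requested list; there are 3 such vertices.

2, 3, 5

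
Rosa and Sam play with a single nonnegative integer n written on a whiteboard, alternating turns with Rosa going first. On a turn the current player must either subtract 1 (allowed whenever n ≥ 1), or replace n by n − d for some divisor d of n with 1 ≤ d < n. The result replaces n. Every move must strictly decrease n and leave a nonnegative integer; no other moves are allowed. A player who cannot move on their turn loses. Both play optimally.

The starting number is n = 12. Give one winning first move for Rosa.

Label each position W (a win for the player to move) or L (a loss). A position with no legal move is L; any other position is W exactly when some move reaches an L, and L when every move reaches a W.
n=0: no move → L
n=1: reaches L-position 0 → W
n=2: only reaches 1(W), which is W → L
n=3: reaches L-position 2 → W
n=4: reaches L-position 2 → W
n=5: only reaches 4(W), which is W → L
n=6: reaches L-position 5 → W
n=7: only reaches 6(W), which is W → L
n=8: reaches L-position 7 → W
n=9: only reaches 6(W), 8(W), all W → L
n=10: reaches L-position 5 → W
n=11: only reaches 10(W), which is W → L
n=12: reaches L-position 9 → W
From 12, the L positions reachable in one move are: 9, 11. Any move reaching one of these is winning.

Move to 9.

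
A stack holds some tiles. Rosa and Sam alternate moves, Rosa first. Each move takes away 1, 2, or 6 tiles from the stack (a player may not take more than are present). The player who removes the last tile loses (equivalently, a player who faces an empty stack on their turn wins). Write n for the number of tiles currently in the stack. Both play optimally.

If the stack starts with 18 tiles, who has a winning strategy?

Build the W/L table. Terminal = W. A non-terminal position is W if it has a move to some L; otherwise it is L.
n=0: no move; the opponent has just taken the last tile and therefore loses → W
n=1: L (sole option 0(W) is W)
n=2: W (go to 1, an L position)
n=3: W (go to 1, an L position)
n=4: L (options 3(W), 2(W) are all W)
n=5: W (go to 4, an L position)
n=6: W (go to 4, an L position)
n=7: W (go to 1, an L position)
n=8: L (options 7(W), 6(W), 2(W) are all W)
n=9: W (go to 8, an L position)
n=10: W (go to 8, an L position)
n=11: L (options 10(W), 9(W), 5(W) are all W)
n=12: W (go to 11, an L position)
n=13: W (go to 11, an L position)
n=14: W (go to 8, an L position)
n=15: L (options 14(W), 13(W), 9(W) are all W)
n=16: W (go to 15, an L position)
n=17: W (go to 15, an L position)
n=18: L (options 17(W), 16(W), 12(W) are all W)
The starting position 18 is L: whatever Rosa does, the opponent receives a W position.

Sam wins.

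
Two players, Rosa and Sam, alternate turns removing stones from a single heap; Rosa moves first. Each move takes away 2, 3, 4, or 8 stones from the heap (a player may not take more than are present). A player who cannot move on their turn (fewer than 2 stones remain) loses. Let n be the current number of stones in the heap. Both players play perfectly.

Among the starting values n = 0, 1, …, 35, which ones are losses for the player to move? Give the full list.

Label each position W (a win for the player to move) or L (a loss). A position with no legal move is L; any other position is W exactly when some move reaches an L, and L when every move reaches a W.
n=0: no move → L
n=1: no move → L
n=2: W (go to 0, an L position)
n=3: W (go to 1, an L position)
n=4: W (go to 1, an L position)
n=5: W (go to 1, an L position)
n=6: L (options 4(W), 3(W), 2(W) are all W)
n=7: L (options 5(W), 4(W), 3(W) are all W)
n=8: W (go to 6, an L position)
n=9: W (go to 7, an L position)
n=10: W (go to 7, an L position)
n=11: W (go to 7, an L position)
n=12: L (options 10(W), 9(W), 8(W), 4(W) are all W)
n=13: L (options 11(W), 10(W), 9(W), 5(W) are all W)
n=14: W (go to 12, an L position)
n=15: W (go to 13, an L position)
n=16: W (go to 13, an L position)
n=17: W (go to 13, an L position)
n=18: L (options 16(W), 15(W), 14(W), 10(W) are all W)
n=19: L (options 17(W), 16(W), 15(W), 11(W) are all W)
n=20: W (go to 18, an L position)
n=21: W (go to 19, an L position)
n=22: W (go to 19, an L position)
n=23: W (go to 19, an L position)
n=24: L (options 22(W), 21(W), 20(W), 16(W) are all W)
n=25: L (options 23(W), 22(W), 21(W), 17(W) are all W)
n=26: W (go to 24, an L position)
n=27: W (go to 25, an L position)
n=28: W (go to 25, an L position)
n=29: W (go to 25, an L position)
n=30: L (options 28(W), 27(W), 26(W), 22(W) are all W)
n=31: L (options 29(W), 28(W), 27(W), 23(W) are all W)
n=32: W (go to 30, an L position)
n=33: W (go to 31, an L position)
n=34: W (go to 31, an L position)
n=35: W (go to 31, an L position)
The losing starting values of n are exactly the entries labelled L in this table (12 of them).

0, 1, 6, 7, 12, 13, 18, 19, 24, 25, 30, 31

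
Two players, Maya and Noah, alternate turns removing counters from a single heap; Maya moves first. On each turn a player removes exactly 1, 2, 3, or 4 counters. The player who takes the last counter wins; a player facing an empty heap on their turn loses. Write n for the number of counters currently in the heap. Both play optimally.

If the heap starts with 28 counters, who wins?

Maya wins.

Positions with no move are L. A position that does have a move is losing for the player to move precisely when every available move leads to a winning position for the opponent. Fill in the labels:
n=0: no move → L
n=1: →0(L), so W
n=2: →0(L), so W
n=3: →0(L), so W
n=4: →0(L), so W
n=5: →4(W), 3(W), 2(W), 1(W) — all W, so L
n=6: →5(L), so W
n=7: →5(L), so W
n=8: →5(L), so W
n=9: →5(L), so W
n=10: →9(W), 8(W), 7(W), 6(W) — all W, so L
n=11: →10(L), so W
n=12: →10(L), so W
n=13: →10(L), so W
n=14: →10(L), so W
n=15: →14(W), 13(W), 12(W), 11(W) — all W, so L
n=16: →15(L), so W
n=17: →15(L), so W
n=18: →15(L), so W
n=19: →15(L), so W
n=20: →19(W), 18(W), 17(W), 16(W) — all W, so L
n=21: →20(L), so W
n=22: →20(L), so W
n=23: →20(L), so W
n=24: →20(L), so W
n=25: →24(W), 23(W), 22(W), 21(W) — all W, so L
n=26: →25(L), so W
n=27: →25(L), so W
n=28: →25(L), so W
From 28 Maya can remove 3, leaving 25, reaching an L position.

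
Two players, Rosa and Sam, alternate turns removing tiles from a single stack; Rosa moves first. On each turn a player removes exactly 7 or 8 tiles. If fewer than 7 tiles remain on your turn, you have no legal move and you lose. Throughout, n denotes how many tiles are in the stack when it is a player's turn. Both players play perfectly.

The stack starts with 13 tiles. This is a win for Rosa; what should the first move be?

Remove 7, leaving 6.

Positions with no move are L. A position that does have a move is losing for the player to move precisely when every available move leads to a winning position for the opponent. Fill in the labels:
n=0: no move → L
n=1: no move → L
n=2: no move → L
n=3: no move → L
n=4: no move → L
n=5: no move → L
n=6: no move → L
n=7: reaches L-position 0 → W
n=8: reaches L-position 1 → W
n=9: reaches L-position 2 → W
n=10: reaches L-position 3 → W
n=11: reaches L-position 4 → W
n=12: reaches L-position 5 → W
n=13: reaches L-position 6 → W
From 13, the L positions reachable in one move are: 6, 5. Any move reaching one of these is winning.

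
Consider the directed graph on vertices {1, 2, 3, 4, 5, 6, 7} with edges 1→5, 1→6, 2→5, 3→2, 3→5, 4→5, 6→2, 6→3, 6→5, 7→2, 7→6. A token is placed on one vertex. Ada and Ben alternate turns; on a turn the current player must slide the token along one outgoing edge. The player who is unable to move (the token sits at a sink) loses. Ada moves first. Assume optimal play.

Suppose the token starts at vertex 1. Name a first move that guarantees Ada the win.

Work bottom-up. With no move the player to move loses. Otherwise the position is W if at least one move leads to an L position for the opponent, and L if every move leads to a W.
Every edge goes from a vertex to one that appears earlier in the order 5, 2, 3, 4, 6, 1, 7, so processing vertices in that order labels each vertex after all of its successors.
5: no outgoing edge → L
2: W (go to 5, an L position)
3: W (go to 5, an L position)
4: W (go to 5, an L position)
6: W (go to 5, an L position)
1: W (go to 5, an L position)
7: L (options 6(W), 2(W) are all W)
From 1, the L positions reachable in one move are: 5.

Move to 5.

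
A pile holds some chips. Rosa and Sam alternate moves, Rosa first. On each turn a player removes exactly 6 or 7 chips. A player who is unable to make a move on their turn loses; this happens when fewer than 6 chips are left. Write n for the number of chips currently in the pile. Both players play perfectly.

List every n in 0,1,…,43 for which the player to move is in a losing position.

Work bottom-up. With no move the player to move loses. Otherwise the position is W if at least one move leads to an L position for the opponent, and L if every move leads to a W.
n=0: no move → L
n=1: no move → L
n=2: no move → L
n=3: no move → L
n=4: no move → L
n=5: no move → L
n=6: can move to 0, which is L ⇒ W
n=7: can move to 1, which is L ⇒ W
n=8: can move to 2, which is L ⇒ W
n=9: can move to 3, which is L ⇒ W
n=10: can move to 4, which is L ⇒ W
n=11: can move to 5, which is L ⇒ W
n=12: can move to 5, which is L ⇒ W
n=13: moves to 7(W), 6(W); every one is W ⇒ L
n=14: moves to 8(W), 7(W); every one is W ⇒ L
n=15: moves to 9(W), 8(W); every one is W ⇒ L
n=16: moves to 10(W), 9(W); every one is W ⇒ L
n=17: moves to 11(W), 10(W); every one is W ⇒ L
n=18: moves to 12(W), 11(W); every one is W ⇒ L
n=19: can move to 13, which is L ⇒ W
n=20: can move to 14, which is L ⇒ W
n=21: can move to 15, which is L ⇒ W
n=22: can move to 16, which is L ⇒ W
n=23: can move to 17, which is L ⇒ W
n=24: can move to 18, which is L ⇒ W
n=25: can move to 18, which is L ⇒ W
n=26: moves to 20(W), 19(W); every one is W ⇒ L
n=27: moves to 21(W), 20(W); every one is W ⇒ L
n=28: moves to 22(W), 21(W); every one is W ⇒ L
n=29: moves to 23(W), 22(W); every one is W ⇒ L
n=30: moves to 24(W), 23(W); every one is W ⇒ L
n=31: moves to 25(W), 24(W); every one is W ⇒ L
n=32: can move to 26, which is L ⇒ W
n=33: can move to 27, which is L ⇒ W
n=34: can move to 28, which is L ⇒ W
n=35: can move to 29, which is L ⇒ W
n=36: can move to 30, which is L ⇒ W
n=37: can move to 31, which is L ⇒ W
n=38: can move to 31, which is L ⇒ W
n=39: moves to 33(W), 32(W); every one is W ⇒ L
n=40: moves to 34(W), 33(W); every one is W ⇒ L
n=41: moves to 35(W), 34(W); every one is W ⇒ L
n=42: moves to 36(W), 35(W); every one is W ⇒ L
n=43: moves to 37(W), 36(W); every one is W ⇒ L
Reading off the rows marked L gives the requested list; there are 23 such values of n.

0, 1, 2, 3, 4, 5, 13, 14, 15, 16, 17, 18, 26, 27, 28, 29, 30, 31, 39, 40, 41, 42, 43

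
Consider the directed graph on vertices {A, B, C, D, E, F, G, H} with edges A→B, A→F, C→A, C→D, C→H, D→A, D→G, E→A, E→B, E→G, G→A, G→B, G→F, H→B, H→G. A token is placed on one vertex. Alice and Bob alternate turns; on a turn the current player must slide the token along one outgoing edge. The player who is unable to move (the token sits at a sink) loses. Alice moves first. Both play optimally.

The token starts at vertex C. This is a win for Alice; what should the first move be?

Work bottom-up. With no move the player to move loses. Otherwise the position is W if at least one move leads to an L position for the opponent, and L if every move leads to a W.
Every edge goes from a vertex to one that appears earlier in the order B, F, A, G, H, E, D, C, so processing vertices in that order labels each vertex after all of its successors.
B: no outgoing edge → L
F: no outgoing edge → L
A: reaches L-position F → W
G: reaches L-position F → W
H: reaches L-position B → W
E: reaches L-position B → W
D: only reaches G(W), A(W), all W → L
C: reaches L-position D → W
From C, the L positions reachable in one move are: D.

Move to D.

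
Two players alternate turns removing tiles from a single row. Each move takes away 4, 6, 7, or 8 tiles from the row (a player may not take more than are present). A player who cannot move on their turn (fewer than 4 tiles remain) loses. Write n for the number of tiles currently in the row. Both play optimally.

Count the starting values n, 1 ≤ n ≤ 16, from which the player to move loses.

Positions with no move are L. A position that does have a move is losing for the player to move precisely when every available move leads to a winning position for the opponent. Fill in the labels:
n=0: no move → L
n=1: no move → L
n=2: no move → L
n=3: no move → L
n=4: can move to 0, which is L ⇒ W
n=5: can move to 1, which is L ⇒ W
n=6: can move to 2, which is L ⇒ W
n=7: can move to 3, which is L ⇒ W
n=8: can move to 2, which is L ⇒ W
n=9: can move to 3, which is L ⇒ W
n=10: can move to 3, which is L ⇒ W
n=11: can move to 3, which is L ⇒ W
n=12: moves to 8(W), 6(W), 5(W), 4(W); every one is W ⇒ L
n=13: moves to 9(W), 7(W), 6(W), 5(W); every one is W ⇒ L
n=14: moves to 10(W), 8(W), 7(W), 6(W); every one is W ⇒ L
n=15: moves to 11(W), 9(W), 8(W), 7(W); every one is W ⇒ L
n=16: can move to 12, which is L ⇒ W
L entries with 1 ≤ n ≤ 16 (n=0 is outside the asked range and is not counted): n = 1, 2, 3, 12, 13, 14, 15; that makes 7.

7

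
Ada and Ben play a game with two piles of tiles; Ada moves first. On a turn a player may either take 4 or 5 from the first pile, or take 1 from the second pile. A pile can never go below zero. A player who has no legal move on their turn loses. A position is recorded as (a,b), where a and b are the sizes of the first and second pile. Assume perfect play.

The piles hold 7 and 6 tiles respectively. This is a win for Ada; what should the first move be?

Classify positions by backward induction: terminal positions (no move available) are L. From any other position, the mover wins iff some move reaches an L.
No move ever increases a pile, so every position that can arise here has a ≤ 7 and b ≤ 6; it is enough to label the cells with 0 ≤ a ≤ 7 and 0 ≤ b ≤ 6.
Every move lowers a or b (never raises either), so fill the grid row by row in increasing a, and left to right within a row: each cell's successors are then already labelled.
      b=0  b=1  b=2  b=3  b=4  b=5  b=6
a=0:    L    W    L    W    L    W    L
a=1:    L    W    L    W    L    W    L
a=2:    L    W    L    W    L    W    L
a=3:    L    W    L    W    L    W    L
a=4:    W    L    W    L    W    L    W
a=5:    W    L    W    L    W    L    W
a=6:    W    L    W    L    W    L    W
a=7:    W    L    W    L    W    L    W
Cells with no legal move (terminal, hence L): (0,0), (1,0), (2,0), (3,0).
The remaining L cells, each justified by listing all of its moves:
(0,2): only reaches (0,1)(W), which is W → L
(0,4): only reaches (0,3)(W), which is W → L
(0,6): only reaches (0,5)(W), which is W → L
(1,2): only reaches (1,1)(W), which is W → L
(1,4): only reaches (1,3)(W), which is W → L
(1,6): only reaches (1,5)(W), which is W → L
(2,2): only reaches (2,1)(W), which is W → L
(2,4): only reaches (2,3)(W), which is W → L
(2,6): only reaches (2,5)(W), which is W → L
(3,2): only reaches (3,1)(W), which is W → L
(3,4): only reaches (3,3)(W), which is W → L
(3,6): only reaches (3,5)(W), which is W → L
(4,1): only reaches (0,1)(W), (4,0)(W), all W → L
(4,3): only reaches (0,3)(W), (4,2)(W), all W → L
(4,5): only reaches (0,5)(W), (4,4)(W), all W → L
(5,1): only reaches (1,1)(W), (0,1)(W), (5,0)(W), all W → L
(5,3): only reaches (1,3)(W), (0,3)(W), (5,2)(W), all W → L
(5,5): only reaches (1,5)(W), (0,5)(W), (5,4)(W), all W → L
(6,1): only reaches (2,1)(W), (1,1)(W), (6,0)(W), all W → L
(6,3): only reaches (2,3)(W), (1,3)(W), (6,2)(W), all W → L
(6,5): only reaches (2,5)(W), (1,5)(W), (6,4)(W), all W → L
(7,1): only reaches (3,1)(W), (2,1)(W), (7,0)(W), all W → L
(7,3): only reaches (3,3)(W), (2,3)(W), (7,2)(W), all W → L
(7,5): only reaches (3,5)(W), (2,5)(W), (7,4)(W), all W → L
Every other cell has at least one move into one of the L cells above, so it is W.
From (7,6), the L positions reachable in one move are: (3,6), (2,6), (7,5). Any move reaching one of these is winning.

Move to (3,6).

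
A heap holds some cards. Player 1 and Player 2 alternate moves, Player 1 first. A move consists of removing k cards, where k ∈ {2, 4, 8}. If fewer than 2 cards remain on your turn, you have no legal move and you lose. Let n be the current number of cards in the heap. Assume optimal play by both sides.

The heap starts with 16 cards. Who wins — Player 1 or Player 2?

Player 1 wins.

Classify positions by backward induction: terminal positions (no move available) are L. From any other position, the mover wins iff some move reaches an L.
n=0: no move → L
n=1: no move → L
n=2: reaches L-position 0 → W
n=3: reaches L-position 1 → W
n=4: reaches L-position 0 → W
n=5: reaches L-position 1 → W
n=6: only reaches 4(W), 2(W), all W → L
n=7: only reaches 5(W), 3(W), all W → L
n=8: reaches L-position 6 → W
n=9: reaches L-position 7 → W
n=10: reaches L-position 6 → W
n=11: reaches L-position 7 → W
n=12: only reaches 10(W), 8(W), 4(W), all W → L
n=13: only reaches 11(W), 9(W), 5(W), all W → L
n=14: reaches L-position 12 → W
n=15: reaches L-position 13 → W
n=16: reaches L-position 12 → W
From 16 Player 1 can remove 4, leaving 12, reaching an L position.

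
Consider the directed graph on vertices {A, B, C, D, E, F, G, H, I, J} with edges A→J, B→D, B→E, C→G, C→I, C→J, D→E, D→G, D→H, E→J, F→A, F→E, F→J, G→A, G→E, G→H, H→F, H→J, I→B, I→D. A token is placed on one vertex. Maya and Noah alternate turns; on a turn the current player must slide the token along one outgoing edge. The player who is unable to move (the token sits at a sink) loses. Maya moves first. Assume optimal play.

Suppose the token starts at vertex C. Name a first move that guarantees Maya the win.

Move to G.

Compute win/loss labels from the base case upward. A position with no move is L. Any other position is W if it can reach an L in one move, else L.
Every edge goes from a vertex to one that appears earlier in the order J, A, E, F, H, G, D, B, I, C, so processing vertices in that order labels each vertex after all of its successors.
J: no outgoing edge → L
A: reaches L-position J → W
E: reaches L-position J → W
F: reaches L-position J → W
H: reaches L-position J → W
G: only reaches H(W), E(W), A(W), all W → L
D: reaches L-position G → W
B: only reaches D(W), E(W), all W → L
I: reaches L-position B → W
C: reaches L-position G → W
From C, the L positions reachable in one move are: G, J. Any move reaching one of these is winning.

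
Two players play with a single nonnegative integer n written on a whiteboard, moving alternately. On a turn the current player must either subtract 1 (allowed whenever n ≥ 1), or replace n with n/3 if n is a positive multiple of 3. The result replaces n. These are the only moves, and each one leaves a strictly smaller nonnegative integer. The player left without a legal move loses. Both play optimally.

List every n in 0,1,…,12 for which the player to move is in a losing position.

Positions with no move are L. A position that does have a move is losing for the player to move precisely when every available move leads to a winning position for the opponent. Fill in the labels:
n=0: no move → L
n=1: W (go to 0, an L position)
n=2: L (sole option 1(W) is W)
n=3: W (go to 2, an L position)
n=4: L (sole option 3(W) is W)
n=5: W (go to 4, an L position)
n=6: W (go to 2, an L position)
n=7: L (sole option 6(W) is W)
n=8: W (go to 7, an L position)
n=9: L (options 3(W), 8(W) are all W)
n=10: W (go to 9, an L position)
n=11: L (sole option 10(W) is W)
n=12: W (go to 4, an L position)
The losing starting values of n are exactly the entries labelled L in this table (6 of them).

0, 2, 4, 7, 9, 11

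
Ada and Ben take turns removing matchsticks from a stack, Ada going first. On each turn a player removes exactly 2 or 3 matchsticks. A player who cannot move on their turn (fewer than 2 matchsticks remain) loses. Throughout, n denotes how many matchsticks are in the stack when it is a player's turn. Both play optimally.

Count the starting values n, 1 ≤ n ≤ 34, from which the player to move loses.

13

Work bottom-up. With no move the player to move loses. Otherwise the position is W if at least one move leads to an L position for the opponent, and L if every move leads to a W.
n=0: no move → L
n=1: no move → L
n=2: reaches L-position 0 → W
n=3: reaches L-position 1 → W
n=4: reaches L-position 1 → W
n=5: only reaches 3(W), 2(W), all W → L
n=6: only reaches 4(W), 3(W), all W → L
n=7: reaches L-position 5 → W
n=8: reaches L-position 6 → W
n=9: reaches L-position 6 → W
n=10: only reaches 8(W), 7(W), all W → L
n=11: only reaches 9(W), 8(W), all W → L
n=12: reaches L-position 10 → W
n=13: reaches L-position 11 → W
n=14: reaches L-position 11 → W
n=15: only reaches 13(W), 12(W), all W → L
n=16: only reaches 14(W), 13(W), all W → L
n=17: reaches L-position 15 → W
n=18: reaches L-position 16 → W
n=19: reaches L-position 16 → W
n=20: only reaches 18(W), 17(W), all W → L
n=21: only reaches 19(W), 18(W), all W → L
n=22: reaches L-position 20 → W
n=23: reaches L-position 21 → W
n=24: reaches L-position 21 → W
n=25: only reaches 23(W), 22(W), all W → L
n=26: only reaches 24(W), 23(W), all W → L
n=27: reaches L-position 25 → W
n=28: reaches L-position 26 → W
n=29: reaches L-position 26 → W
n=30: only reaches 28(W), 27(W), all W → L
n=31: only reaches 29(W), 28(W), all W → L
n=32: reaches L-position 30 → W
n=33: reaches L-position 31 → W
n=34: reaches L-position 31 → W
L entries with 1 ≤ n ≤ 34 (n=0 is outside the asked range and is not counted): n = 1, 5, 6, 10, 11, 15, 16, 20, 21, 25, 26, 30, 31; that makes 13.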